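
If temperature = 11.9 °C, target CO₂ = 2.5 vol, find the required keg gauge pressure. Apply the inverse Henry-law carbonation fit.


psi = vols/(0.01821 + 0.09011·e^(−0.04·T)) − 14.695
psi = 2.5/(0.01821 + 0.09011·e^(−0.04·11.9)) − 14.695

19.0013 psi


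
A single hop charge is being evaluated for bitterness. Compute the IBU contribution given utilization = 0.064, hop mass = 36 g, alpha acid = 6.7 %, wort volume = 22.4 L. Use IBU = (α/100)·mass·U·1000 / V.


IBU = (6.7/100)·36·0.064·1000 / 22.4

6.8914 IBU


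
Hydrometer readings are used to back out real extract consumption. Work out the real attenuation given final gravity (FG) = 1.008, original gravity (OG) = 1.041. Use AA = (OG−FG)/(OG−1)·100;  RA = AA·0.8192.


AA = (1.041 − 1.008)/(1.041 − 1)·100 = 80.4878
RA = 80.4878·0.8192

65.9356 %


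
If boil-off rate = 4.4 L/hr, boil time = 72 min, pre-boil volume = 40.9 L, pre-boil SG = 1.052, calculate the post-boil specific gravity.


V_post = V_pre − rate·(t/60);  SG_post = 1 + (SG_pre−1)·V_pre/V_post
V_post = 40.9 − 4.4·(72/60) = 35.6200
SG_post = 1 + (1.052 − 1)·40.9/35.6200

1.0597


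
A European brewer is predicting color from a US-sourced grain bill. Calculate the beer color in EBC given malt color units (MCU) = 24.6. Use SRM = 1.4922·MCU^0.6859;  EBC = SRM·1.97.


SRM = 1.4922·24.6^0.6859 = 13.4236
EBC = 13.4236·1.97

26.4445 EBC


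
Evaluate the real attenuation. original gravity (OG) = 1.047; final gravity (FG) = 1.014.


AA = (OG−FG)/(OG−1)·100;  RA = AA·0.8192
AA = (1.047 − 1.014)/(1.047 − 1)·100 = 70.2128
RA = 70.2128·0.8192

57.5183 %


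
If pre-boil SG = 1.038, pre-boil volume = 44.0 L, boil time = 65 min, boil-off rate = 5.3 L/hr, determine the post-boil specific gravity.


V_post = V_pre − rate·(t/60);  SG_post = 1 + (SG_pre−1)·V_pre/V_post
V_post = 44.0 − 5.3·(65/60) = 38.2583
SG_post = 1 + (1.038 − 1)·44.0/38.2583

1.0437


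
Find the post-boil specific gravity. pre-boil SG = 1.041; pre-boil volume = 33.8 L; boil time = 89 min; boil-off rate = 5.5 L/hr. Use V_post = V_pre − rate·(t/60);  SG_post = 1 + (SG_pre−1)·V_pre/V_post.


V_post = 33.8 − 5.5·(89/60) = 25.6417
SG_post = 1 + (1.041 − 1)·33.8/25.6417

1.0540


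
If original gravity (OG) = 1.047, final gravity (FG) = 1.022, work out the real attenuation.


AA = (OG−FG)/(OG−1)·100;  RA = AA·0.8192
AA = (1.047 − 1.022)/(1.047 − 1)·100 = 53.1915
RA = 53.1915·0.8192

43.5745 %


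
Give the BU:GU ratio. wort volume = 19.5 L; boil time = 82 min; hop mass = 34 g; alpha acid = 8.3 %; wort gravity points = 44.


U = 1.65·0.000125^(GP/1000)·(1−e^(−0.04t))/4.15;  IBU = (α/100)·m·U·1000/V;  BU:GU = IBU/GP
U = 1.65·0.000125^(44/1000)·(1−e^(−0.04·82))/4.15 = 0.2577
IBU = (8.3/100)·34·0.2577·1000/19.5 = 37.2877
BU:GU = 37.2877/44

0.8474


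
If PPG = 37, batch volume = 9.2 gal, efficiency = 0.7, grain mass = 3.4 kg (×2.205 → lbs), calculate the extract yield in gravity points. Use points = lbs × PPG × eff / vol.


lbs = 3.4 × 2.205 = 7.4970
points = 7.4970 × 37 × 0.7 / 9.2

21.1057 points


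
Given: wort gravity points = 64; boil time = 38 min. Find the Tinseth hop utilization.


U = 1.65·0.000125^(GP/1000) · (1 − e^(−0.04·t))/4.15
bigness = 1.65·0.000125^(64/1000) = 0.9283
boil_factor = (1 − e^(−0.04·38))/4.15 = 0.1883
U = 0.9283 · 0.1883

0.1748


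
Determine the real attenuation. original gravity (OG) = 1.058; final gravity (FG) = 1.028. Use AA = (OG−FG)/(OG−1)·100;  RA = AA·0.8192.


AA = (1.058 − 1.028)/(1.058 − 1)·100 = 51.7241
RA = 51.7241·0.8192

42.3724 %


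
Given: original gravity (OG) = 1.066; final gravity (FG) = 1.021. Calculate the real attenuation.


AA = (OG−FG)/(OG−1)·100;  RA = AA·0.8192
AA = (1.066 − 1.021)/(1.066 − 1)·100 = 68.1818
RA = 68.1818·0.8192

55.8545 %


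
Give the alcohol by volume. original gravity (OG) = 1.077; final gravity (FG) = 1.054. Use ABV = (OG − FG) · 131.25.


ABV = (1.077 − 1.054) · 131.25

3.0187 % ABV


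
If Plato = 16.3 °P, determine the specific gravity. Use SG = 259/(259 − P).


SG = 259/(259 − 16.3)

1.0672


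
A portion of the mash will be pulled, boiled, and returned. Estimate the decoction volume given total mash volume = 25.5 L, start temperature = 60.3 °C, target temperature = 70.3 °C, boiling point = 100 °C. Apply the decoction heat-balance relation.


V_dec = V_total·(T_target − T_start)/(T_boil − T_start)
V_dec = 25.5·(70.3 − 60.3)/(100 − 60.3)

6.4232 L


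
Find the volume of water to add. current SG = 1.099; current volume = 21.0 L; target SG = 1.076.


V_water = V·((SG_curr − 1)/(SG_target − 1) − 1)
V_water = 21.0·((1.099 − 1)/(1.076 − 1) − 1)

6.3553 L


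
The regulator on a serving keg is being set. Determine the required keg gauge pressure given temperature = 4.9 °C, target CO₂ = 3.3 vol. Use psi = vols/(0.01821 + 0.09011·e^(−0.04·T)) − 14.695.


psi = 3.3/(0.01821 + 0.09011·e^(−0.04·4.9)) − 14.695

21.0651 psi


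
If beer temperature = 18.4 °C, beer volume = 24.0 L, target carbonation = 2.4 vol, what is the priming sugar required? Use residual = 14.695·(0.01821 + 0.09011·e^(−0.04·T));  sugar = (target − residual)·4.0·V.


residual = 14.695·(0.01821 + 0.09011·e^(−0.04·18.4)) = 0.9019
sugar = (2.4 − 0.9019)·4.0·24.0

143.8170 g


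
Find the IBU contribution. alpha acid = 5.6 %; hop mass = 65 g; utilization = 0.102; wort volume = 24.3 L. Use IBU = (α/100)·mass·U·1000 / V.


IBU = (5.6/100)·65·0.102·1000 / 24.3

15.2790 IBU


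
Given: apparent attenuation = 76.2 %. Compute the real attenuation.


RA = AA · 0.8192
RA = 76.2 · 0.8192

62.4230 %


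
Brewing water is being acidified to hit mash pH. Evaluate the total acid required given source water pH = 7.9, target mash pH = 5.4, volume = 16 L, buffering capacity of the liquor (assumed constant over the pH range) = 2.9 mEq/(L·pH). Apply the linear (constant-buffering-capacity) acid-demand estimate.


acid = buffering capacity · (pH_source − pH_target) · V
acid = 2.9 · (7.9 − 5.4) · 16

116.0000 mEq


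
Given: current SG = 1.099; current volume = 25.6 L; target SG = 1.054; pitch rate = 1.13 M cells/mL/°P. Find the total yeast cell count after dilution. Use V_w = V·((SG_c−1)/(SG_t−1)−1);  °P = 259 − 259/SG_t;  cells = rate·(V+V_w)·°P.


V_w = 25.6·((1.099−1)/(1.054−1)−1) = 21.3333
V_final = 25.6 + 21.3333 = 46.9333
°P = 259 − 259/1.054 = 13.2694
cells = 1.13·46.9333·13.2694

703.7408 billion cells


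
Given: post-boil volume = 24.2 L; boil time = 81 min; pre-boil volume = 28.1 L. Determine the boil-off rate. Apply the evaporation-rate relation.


rate = (V_pre − V_post) / (t_min/60)
rate = (28.1 − 24.2) / (81/60)

2.8889 L/hr


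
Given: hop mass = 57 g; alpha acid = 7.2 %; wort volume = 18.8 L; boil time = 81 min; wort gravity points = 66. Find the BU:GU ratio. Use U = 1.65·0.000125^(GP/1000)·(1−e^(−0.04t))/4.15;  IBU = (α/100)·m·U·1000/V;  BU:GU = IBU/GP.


U = 1.65·0.000125^(66/1000)·(1−e^(−0.04·81))/4.15 = 0.2111
IBU = (7.2/100)·57·0.2111·1000/18.8 = 46.0819
BU:GU = 46.0819/66

0.6982


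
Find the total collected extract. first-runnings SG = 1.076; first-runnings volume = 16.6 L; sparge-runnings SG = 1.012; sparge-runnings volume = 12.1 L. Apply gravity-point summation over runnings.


total = Σ (SG_i − 1)·1000·V_i
first = (1.076 − 1)·1000·16.6 = 1261.6000
sparge = (1.012 − 1)·1000·12.1 = 145.2000
total = 1261.6000 + 145.2000

1406.8000 gravity·L


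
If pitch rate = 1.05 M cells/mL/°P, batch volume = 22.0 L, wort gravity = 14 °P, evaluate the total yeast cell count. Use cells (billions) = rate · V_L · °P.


cells = 1.05 · 22.0 · 14

323.4000 billion cells


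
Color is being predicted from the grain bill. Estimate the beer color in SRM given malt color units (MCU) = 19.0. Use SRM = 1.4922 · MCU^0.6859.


SRM = 1.4922 · 19.0^0.6859

11.2441 SRM


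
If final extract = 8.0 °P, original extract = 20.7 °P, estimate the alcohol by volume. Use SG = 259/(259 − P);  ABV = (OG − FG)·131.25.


OG = 259/(259 − 20.7) = 1.0869
FG = 259/(259 − 8.0) = 1.0319
ABV = (1.0869 − 1.0319)·131.25

7.2178 % ABV


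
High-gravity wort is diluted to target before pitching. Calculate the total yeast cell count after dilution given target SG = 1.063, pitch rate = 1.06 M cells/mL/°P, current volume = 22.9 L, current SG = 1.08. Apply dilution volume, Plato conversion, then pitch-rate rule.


V_w = V·((SG_c−1)/(SG_t−1)−1);  °P = 259 − 259/SG_t;  cells = rate·(V+V_w)·°P
V_w = 22.9·((1.08−1)/(1.063−1)−1) = 6.1794
V_final = 22.9 + 6.1794 = 29.0794
°P = 259 − 259/1.063 = 15.3500
cells = 1.06·29.0794·15.3500

473.1489 billion cells


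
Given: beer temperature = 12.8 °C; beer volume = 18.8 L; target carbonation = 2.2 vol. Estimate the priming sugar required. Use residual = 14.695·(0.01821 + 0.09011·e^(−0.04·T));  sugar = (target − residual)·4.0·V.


residual = 14.695·(0.01821 + 0.09011·e^(−0.04·12.8)) = 1.0612
sugar = (2.2 − 1.0612)·4.0·18.8

85.6405 g


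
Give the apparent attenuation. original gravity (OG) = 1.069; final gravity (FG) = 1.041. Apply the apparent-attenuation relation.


AA = (OG − FG)/(OG − 1) · 100
AA = (1.069 − 1.041)/(1.069 − 1) · 100

40.5797 %


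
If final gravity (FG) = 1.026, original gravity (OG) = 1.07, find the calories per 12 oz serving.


ABW = (OG−FG)·131.25·0.79/FG;  °P = 259 − 259/SG (for OG→OE and FG→AE);  RE = 0.1808·OE + 0.8192·AE;  Cal = (6.9·ABW + 4·(RE−0.1))·FG·3.55
ABW = (1.07 − 1.026)·131.25·0.79/1.026 = 4.4466
OE = 259 − 259/1.07 = 16.9439 °P
AE = 259 − 259/1.026 = 6.5634 °P
RE = 0.1808·16.9439 + 0.8192·6.5634 = 8.4402 °P
Cal = (6.9·4.4466 + 4·(8.4402−0.1))·1.026·3.55

233.2618 kcal


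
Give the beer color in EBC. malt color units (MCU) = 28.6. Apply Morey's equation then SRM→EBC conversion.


SRM = 1.4922·MCU^0.6859;  EBC = SRM·1.97
SRM = 1.4922·28.6^0.6859 = 14.8850
EBC = 14.8850·1.97

29.3234 EBC


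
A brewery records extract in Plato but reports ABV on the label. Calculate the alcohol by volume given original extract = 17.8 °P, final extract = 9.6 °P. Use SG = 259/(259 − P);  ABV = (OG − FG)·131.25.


OG = 259/(259 − 17.8) = 1.0738
FG = 259/(259 − 9.6) = 1.0385
ABV = (1.0738 − 1.0385)·131.25

4.6338 % ABV


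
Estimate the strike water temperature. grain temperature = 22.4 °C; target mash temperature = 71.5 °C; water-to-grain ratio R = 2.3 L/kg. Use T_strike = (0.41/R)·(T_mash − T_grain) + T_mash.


T_strike = (0.41/2.3)·(71.5 − 22.4) + 71.5

80.2526 °C


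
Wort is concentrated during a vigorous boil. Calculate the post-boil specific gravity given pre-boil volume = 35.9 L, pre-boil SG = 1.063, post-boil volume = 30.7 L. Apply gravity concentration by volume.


SG_post = 1 + (SG_pre − 1)·V_pre/V_post
pts_pre = (1.063 − 1)·1000 = 63.0000
pts_post = 63.0000·35.9/30.7 = 73.6710
SG_post = 1 + 73.6710/1000

1.0737


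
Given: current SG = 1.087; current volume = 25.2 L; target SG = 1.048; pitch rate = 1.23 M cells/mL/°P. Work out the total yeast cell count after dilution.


V_w = V·((SG_c−1)/(SG_t−1)−1);  °P = 259 − 259/SG_t;  cells = rate·(V+V_w)·°P
V_w = 25.2·((1.087−1)/(1.048−1)−1) = 20.4750
V_final = 25.2 + 20.4750 = 45.6750
°P = 259 − 259/1.048 = 11.8626
cells = 1.23·45.6750·11.8626

666.4436 billion cells


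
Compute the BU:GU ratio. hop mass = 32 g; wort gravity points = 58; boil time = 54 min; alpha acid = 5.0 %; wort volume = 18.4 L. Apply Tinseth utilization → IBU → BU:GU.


U = 1.65·0.000125^(GP/1000)·(1−e^(−0.04t))/4.15;  IBU = (α/100)·m·U·1000/V;  BU:GU = IBU/GP
U = 1.65·0.000125^(58/1000)·(1−e^(−0.04·54))/4.15 = 0.2089
IBU = (5.0/100)·32·0.2089·1000/18.4 = 18.1611
BU:GU = 18.1611/58

0.3131


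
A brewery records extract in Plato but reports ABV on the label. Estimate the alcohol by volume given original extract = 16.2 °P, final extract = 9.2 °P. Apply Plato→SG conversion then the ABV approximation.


SG = 259/(259 − P);  ABV = (OG − FG)·131.25
OG = 259/(259 − 16.2) = 1.0667
FG = 259/(259 − 9.2) = 1.0368
ABV = (1.0667 − 1.0368)·131.25

3.9233 % ABV


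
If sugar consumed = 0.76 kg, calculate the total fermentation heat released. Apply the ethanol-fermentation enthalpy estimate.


Q = m_sugar · 590 kJ/kg
Q = 0.76 · 590

448.4000 kJ


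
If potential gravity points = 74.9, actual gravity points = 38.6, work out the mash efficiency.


efficiency = actual / potential × 100
efficiency = 38.6 / 74.9 × 100

51.5354 %


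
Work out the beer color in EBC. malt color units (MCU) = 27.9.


SRM = 1.4922·MCU^0.6859;  EBC = SRM·1.97
SRM = 1.4922·27.9^0.6859 = 14.6341
EBC = 14.6341·1.97

28.8292 EBC


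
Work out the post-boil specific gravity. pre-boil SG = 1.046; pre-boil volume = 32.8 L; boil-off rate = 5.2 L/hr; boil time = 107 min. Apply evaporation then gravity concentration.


V_post = V_pre − rate·(t/60);  SG_post = 1 + (SG_pre−1)·V_pre/V_post
V_post = 32.8 − 5.2·(107/60) = 23.5267
SG_post = 1 + (1.046 − 1)·32.8/23.5267

1.0641


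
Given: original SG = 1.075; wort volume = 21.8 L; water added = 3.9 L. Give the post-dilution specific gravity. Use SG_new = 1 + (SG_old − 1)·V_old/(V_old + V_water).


pts = (1.075 − 1)·1000·21.8/(21.8 + 3.9) = 63.6187
SG_new = 1 + 63.6187/1000

1.0636


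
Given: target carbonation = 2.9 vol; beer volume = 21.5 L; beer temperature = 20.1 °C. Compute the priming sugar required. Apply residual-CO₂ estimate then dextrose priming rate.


residual = 14.695·(0.01821 + 0.09011·e^(−0.04·T));  sugar = (target − residual)·4.0·V
residual = 14.695·(0.01821 + 0.09011·e^(−0.04·20.1)) = 0.8602
sugar = (2.9 − 0.8602)·4.0·21.5

175.4222 g


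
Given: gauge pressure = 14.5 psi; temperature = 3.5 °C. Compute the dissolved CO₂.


vols = (P + 14.695)·(0.01821 + 0.09011·e^(−0.04·T))
vols = (14.5 + 14.695)·(0.01821 + 0.09011·e^(−0.04·3.5))

2.8187 volumes


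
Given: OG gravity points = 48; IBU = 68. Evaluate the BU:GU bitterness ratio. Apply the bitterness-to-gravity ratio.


BU:GU = IBU / OG_points
BU:GU = 68 / 48

1.4167


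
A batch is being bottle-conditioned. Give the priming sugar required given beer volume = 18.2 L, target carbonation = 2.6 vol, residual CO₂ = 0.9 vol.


sugar = (target − residual)·4.0·V
sugar = (2.6 − 0.9)·4.0·18.2

123.7600 g


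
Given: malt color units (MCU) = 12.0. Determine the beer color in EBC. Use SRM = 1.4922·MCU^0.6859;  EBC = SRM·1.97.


SRM = 1.4922·12.0^0.6859 = 8.2042
EBC = 8.2042·1.97

16.1623 EBC


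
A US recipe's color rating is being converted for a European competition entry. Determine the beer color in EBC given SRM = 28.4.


EBC = SRM · 1.97
EBC = 28.4 · 1.97

55.9480 EBC


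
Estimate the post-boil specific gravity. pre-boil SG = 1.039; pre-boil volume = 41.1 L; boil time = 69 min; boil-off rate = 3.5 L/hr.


V_post = V_pre − rate·(t/60);  SG_post = 1 + (SG_pre−1)·V_pre/V_post
V_post = 41.1 − 3.5·(69/60) = 37.0750
SG_post = 1 + (1.039 − 1)·41.1/37.0750

1.0432


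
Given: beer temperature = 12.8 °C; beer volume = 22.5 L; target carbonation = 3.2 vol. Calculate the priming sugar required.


residual = 14.695·(0.01821 + 0.09011·e^(−0.04·T));  sugar = (target − residual)·4.0·V
residual = 14.695·(0.01821 + 0.09011·e^(−0.04·12.8)) = 1.0612
sugar = (3.2 − 1.0612)·4.0·22.5

192.4953 g


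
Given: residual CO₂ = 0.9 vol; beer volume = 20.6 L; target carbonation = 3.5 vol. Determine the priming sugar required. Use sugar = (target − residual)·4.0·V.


sugar = (3.5 − 0.9)·4.0·20.6

214.2400 g


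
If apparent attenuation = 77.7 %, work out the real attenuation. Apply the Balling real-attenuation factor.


RA = AA · 0.8192
RA = 77.7 · 0.8192

63.6518 %


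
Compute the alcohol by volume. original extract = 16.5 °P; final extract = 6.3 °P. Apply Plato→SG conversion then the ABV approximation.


SG = 259/(259 − P);  ABV = (OG − FG)·131.25
OG = 259/(259 − 16.5) = 1.0680
FG = 259/(259 − 6.3) = 1.0249
ABV = (1.0680 − 1.0249)·131.25

5.6583 % ABV


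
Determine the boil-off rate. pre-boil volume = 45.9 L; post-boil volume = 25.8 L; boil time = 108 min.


rate = (V_pre − V_post) / (t_min/60)
rate = (45.9 − 25.8) / (108/60)

11.1667 L/hr


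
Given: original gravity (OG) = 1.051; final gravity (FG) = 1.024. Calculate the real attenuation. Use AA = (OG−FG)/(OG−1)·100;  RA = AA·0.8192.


AA = (1.051 − 1.024)/(1.051 − 1)·100 = 52.9412
RA = 52.9412·0.8192

43.3694 %


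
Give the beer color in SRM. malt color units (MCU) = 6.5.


SRM = 1.4922 · MCU^0.6859
SRM = 1.4922 · 6.5^0.6859

5.3877 SRM


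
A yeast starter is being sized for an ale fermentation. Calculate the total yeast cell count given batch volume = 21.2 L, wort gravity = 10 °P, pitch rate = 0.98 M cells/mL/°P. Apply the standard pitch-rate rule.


cells (billions) = rate · V_L · °P
cells = 0.98 · 21.2 · 10

207.7600 billion cells


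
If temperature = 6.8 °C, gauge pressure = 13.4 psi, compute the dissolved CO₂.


vols = (P + 14.695)·(0.01821 + 0.09011·e^(−0.04·T))
vols = (13.4 + 14.695)·(0.01821 + 0.09011·e^(−0.04·6.8))

2.4404 volumes


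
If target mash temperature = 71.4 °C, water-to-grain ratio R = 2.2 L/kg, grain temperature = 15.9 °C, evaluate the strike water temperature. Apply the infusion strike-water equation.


T_strike = (0.41/R)·(T_mash − T_grain) + T_mash
T_strike = (0.41/2.2)·(71.4 − 15.9) + 71.4

81.7432 °C


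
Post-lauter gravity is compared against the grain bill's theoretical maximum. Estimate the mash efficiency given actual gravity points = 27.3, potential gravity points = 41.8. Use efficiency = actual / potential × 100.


efficiency = 27.3 / 41.8 × 100

65.3110 %


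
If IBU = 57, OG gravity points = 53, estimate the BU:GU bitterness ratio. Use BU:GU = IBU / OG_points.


BU:GU = 57 / 53

1.0755


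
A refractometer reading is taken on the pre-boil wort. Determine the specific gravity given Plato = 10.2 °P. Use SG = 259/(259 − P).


SG = 259/(259 − 10.2)

1.0410


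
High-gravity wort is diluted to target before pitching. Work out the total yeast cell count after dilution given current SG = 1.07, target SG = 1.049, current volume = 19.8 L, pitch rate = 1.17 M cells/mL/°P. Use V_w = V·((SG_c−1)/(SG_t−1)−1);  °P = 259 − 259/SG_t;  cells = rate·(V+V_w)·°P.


V_w = 19.8·((1.07−1)/(1.049−1)−1) = 8.4857
V_final = 19.8 + 8.4857 = 28.2857
°P = 259 − 259/1.049 = 12.0982
cells = 1.17·28.2857·12.0982

400.3809 billion cells


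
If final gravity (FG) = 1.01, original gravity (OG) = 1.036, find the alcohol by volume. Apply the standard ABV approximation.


ABV = (OG − FG) · 131.25
ABV = (1.036 − 1.01) · 131.25

3.4125 % ABV


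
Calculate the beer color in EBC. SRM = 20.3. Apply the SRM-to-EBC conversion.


EBC = SRM · 1.97
EBC = 20.3 · 1.97

39.9910 EBC


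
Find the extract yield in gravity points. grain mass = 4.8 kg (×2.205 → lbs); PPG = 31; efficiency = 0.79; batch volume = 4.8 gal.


points = lbs × PPG × eff / vol
lbs = 4.8 × 2.205 = 10.5840
points = 10.5840 × 31 × 0.79 / 4.8

54.0005 points


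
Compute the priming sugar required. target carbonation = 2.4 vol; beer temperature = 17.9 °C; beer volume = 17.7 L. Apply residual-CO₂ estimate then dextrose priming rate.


residual = 14.695·(0.01821 + 0.09011·e^(−0.04·T));  sugar = (target − residual)·4.0·V
residual = 14.695·(0.01821 + 0.09011·e^(−0.04·17.9)) = 0.9147
sugar = (2.4 − 0.9147)·4.0·17.7

105.1578 g


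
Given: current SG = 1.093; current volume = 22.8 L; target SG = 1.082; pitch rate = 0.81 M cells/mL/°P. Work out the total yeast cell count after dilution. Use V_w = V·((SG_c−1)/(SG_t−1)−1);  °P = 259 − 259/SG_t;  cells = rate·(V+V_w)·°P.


V_w = 22.8·((1.093−1)/(1.082−1)−1) = 3.0585
V_final = 22.8 + 3.0585 = 25.8585
°P = 259 − 259/1.082 = 19.6285
cells = 0.81·25.8585·19.6285

411.1264 billion cells


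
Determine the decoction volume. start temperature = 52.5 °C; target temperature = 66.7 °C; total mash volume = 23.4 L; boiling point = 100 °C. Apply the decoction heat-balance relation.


V_dec = V_total·(T_target − T_start)/(T_boil − T_start)
V_dec = 23.4·(66.7 − 52.5)/(100 − 52.5)

6.9954 L


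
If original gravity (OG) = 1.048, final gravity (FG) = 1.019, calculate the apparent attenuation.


AA = (OG − FG)/(OG − 1) · 100
AA = (1.048 − 1.019)/(1.048 − 1) · 100

60.4167 %


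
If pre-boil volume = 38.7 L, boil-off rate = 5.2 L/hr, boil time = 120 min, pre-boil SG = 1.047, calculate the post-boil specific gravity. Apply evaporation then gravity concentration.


V_post = V_pre − rate·(t/60);  SG_post = 1 + (SG_pre−1)·V_pre/V_post
V_post = 38.7 − 5.2·(120/60) = 28.3000
SG_post = 1 + (1.047 − 1)·38.7/28.3000

1.0643


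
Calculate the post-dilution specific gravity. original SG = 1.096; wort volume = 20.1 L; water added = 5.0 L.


SG_new = 1 + (SG_old − 1)·V_old/(V_old + V_water)
pts = (1.096 − 1)·1000·20.1/(20.1 + 5.0) = 76.8765
SG_new = 1 + 76.8765/1000

1.0769


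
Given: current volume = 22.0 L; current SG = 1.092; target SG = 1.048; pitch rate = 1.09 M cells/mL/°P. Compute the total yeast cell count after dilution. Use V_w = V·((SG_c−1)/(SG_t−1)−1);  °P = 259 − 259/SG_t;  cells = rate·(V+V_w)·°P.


V_w = 22.0·((1.092−1)/(1.048−1)−1) = 20.1667
V_final = 22.0 + 20.1667 = 42.1667
°P = 259 − 259/1.048 = 11.8626
cells = 1.09·42.1667·11.8626

545.2247 billion cells


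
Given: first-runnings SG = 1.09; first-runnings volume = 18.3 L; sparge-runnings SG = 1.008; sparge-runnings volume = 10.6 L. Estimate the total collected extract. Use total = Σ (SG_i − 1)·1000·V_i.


first = (1.09 − 1)·1000·18.3 = 1647.0000
sparge = (1.008 − 1)·1000·10.6 = 84.8000
total = 1647.0000 + 84.8000

1731.8000 gravity·L


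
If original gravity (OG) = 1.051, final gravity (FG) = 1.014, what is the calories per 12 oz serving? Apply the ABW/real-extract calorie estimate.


ABW = (OG−FG)·131.25·0.79/FG;  °P = 259 − 259/SG (for OG→OE and FG→AE);  RE = 0.1808·OE + 0.8192·AE;  Cal = (6.9·ABW + 4·(RE−0.1))·FG·3.55
ABW = (1.051 − 1.014)·131.25·0.79/1.014 = 3.7835
OE = 259 − 259/1.051 = 12.5680 °P
AE = 259 − 259/1.014 = 3.5759 °P
RE = 0.1808·12.5680 + 0.8192·3.5759 = 5.2017 °P
Cal = (6.9·3.7835 + 4·(5.2017−0.1))·1.014·3.55

167.4320 kcal


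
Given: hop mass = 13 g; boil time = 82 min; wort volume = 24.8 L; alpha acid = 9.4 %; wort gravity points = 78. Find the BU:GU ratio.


U = 1.65·0.000125^(GP/1000)·(1−e^(−0.04t))/4.15;  IBU = (α/100)·m·U·1000/V;  BU:GU = IBU/GP
U = 1.65·0.000125^(78/1000)·(1−e^(−0.04·82))/4.15 = 0.1898
IBU = (9.4/100)·13·0.1898·1000/24.8 = 9.3531
BU:GU = 9.3531/78

0.1199


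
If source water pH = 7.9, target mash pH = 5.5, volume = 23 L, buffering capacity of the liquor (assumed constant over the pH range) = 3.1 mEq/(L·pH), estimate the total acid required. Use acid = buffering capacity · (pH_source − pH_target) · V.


acid = 3.1 · (7.9 − 5.5) · 23

171.1200 mEq


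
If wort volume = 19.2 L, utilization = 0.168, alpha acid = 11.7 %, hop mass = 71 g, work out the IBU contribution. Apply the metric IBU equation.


IBU = (α/100)·mass·U·1000 / V
IBU = (11.7/100)·71·0.168·1000 / 19.2

72.6863 IBU


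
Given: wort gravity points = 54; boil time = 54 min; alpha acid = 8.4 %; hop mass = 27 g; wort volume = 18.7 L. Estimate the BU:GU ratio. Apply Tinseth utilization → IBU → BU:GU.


U = 1.65·0.000125^(GP/1000)·(1−e^(−0.04t))/4.15;  IBU = (α/100)·m·U·1000/V;  BU:GU = IBU/GP
U = 1.65·0.000125^(54/1000)·(1−e^(−0.04·54))/4.15 = 0.2165
IBU = (8.4/100)·27·0.2165·1000/18.7 = 26.2575
BU:GU = 26.2575/54

0.4863


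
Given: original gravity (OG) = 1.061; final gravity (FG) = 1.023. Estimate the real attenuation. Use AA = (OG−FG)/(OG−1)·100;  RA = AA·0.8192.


AA = (1.061 − 1.023)/(1.061 − 1)·100 = 62.2951
RA = 62.2951·0.8192

51.0321 %


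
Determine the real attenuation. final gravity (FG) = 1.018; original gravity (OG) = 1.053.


AA = (OG−FG)/(OG−1)·100;  RA = AA·0.8192
AA = (1.053 − 1.018)/(1.053 − 1)·100 = 66.0377
RA = 66.0377·0.8192

54.0981 %


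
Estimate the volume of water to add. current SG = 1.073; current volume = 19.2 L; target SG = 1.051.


V_water = V·((SG_curr − 1)/(SG_target − 1) − 1)
V_water = 19.2·((1.073 − 1)/(1.051 − 1) − 1)

8.2824 L


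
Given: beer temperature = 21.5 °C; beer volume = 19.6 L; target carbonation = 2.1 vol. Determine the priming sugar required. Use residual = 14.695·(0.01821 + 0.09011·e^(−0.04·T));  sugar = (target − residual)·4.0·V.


residual = 14.695·(0.01821 + 0.09011·e^(−0.04·21.5)) = 0.8279
sugar = (2.1 − 0.8279)·4.0·19.6

99.7301 g


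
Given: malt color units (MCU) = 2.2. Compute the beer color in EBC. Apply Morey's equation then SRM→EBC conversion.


SRM = 1.4922·MCU^0.6859;  EBC = SRM·1.97
SRM = 1.4922·2.2^0.6859 = 2.5627
EBC = 2.5627·1.97

5.0485 EBC


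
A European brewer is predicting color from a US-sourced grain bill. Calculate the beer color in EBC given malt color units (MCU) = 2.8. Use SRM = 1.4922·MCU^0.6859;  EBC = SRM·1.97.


SRM = 1.4922·2.8^0.6859 = 3.0237
EBC = 3.0237·1.97

5.9566 EBC


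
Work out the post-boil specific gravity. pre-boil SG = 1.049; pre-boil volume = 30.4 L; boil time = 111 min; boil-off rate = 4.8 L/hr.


V_post = V_pre − rate·(t/60);  SG_post = 1 + (SG_pre−1)·V_pre/V_post
V_post = 30.4 − 4.8·(111/60) = 21.5200
SG_post = 1 + (1.049 − 1)·30.4/21.5200

1.0692


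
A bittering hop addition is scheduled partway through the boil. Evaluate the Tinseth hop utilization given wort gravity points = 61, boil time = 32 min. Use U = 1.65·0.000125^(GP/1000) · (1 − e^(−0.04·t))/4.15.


bigness = 1.65·0.000125^(61/1000) = 0.9537
boil_factor = (1 − e^(−0.04·32))/4.15 = 0.1740
U = 0.9537 · 0.1740

0.1659


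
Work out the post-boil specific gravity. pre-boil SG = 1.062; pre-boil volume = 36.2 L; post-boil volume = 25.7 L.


SG_post = 1 + (SG_pre − 1)·V_pre/V_post
pts_pre = (1.062 − 1)·1000 = 62.0000
pts_post = 62.0000·36.2/25.7 = 87.3307
SG_post = 1 + 87.3307/1000

1.0873


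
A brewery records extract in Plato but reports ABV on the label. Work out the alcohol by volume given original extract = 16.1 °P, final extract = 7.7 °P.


SG = 259/(259 − P);  ABV = (OG − FG)·131.25
OG = 259/(259 − 16.1) = 1.0663
FG = 259/(259 − 7.7) = 1.0306
ABV = (1.0663 − 1.0306)·131.25

4.6780 % ABV


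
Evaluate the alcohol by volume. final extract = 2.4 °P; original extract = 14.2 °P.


SG = 259/(259 − P);  ABV = (OG − FG)·131.25
OG = 259/(259 − 14.2) = 1.0580
FG = 259/(259 − 2.4) = 1.0094
ABV = (1.0580 − 1.0094)·131.25

6.3858 % ABV


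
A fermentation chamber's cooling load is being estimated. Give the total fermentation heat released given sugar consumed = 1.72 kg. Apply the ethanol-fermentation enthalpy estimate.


Q = m_sugar · 590 kJ/kg
Q = 1.72 · 590

1014.8000 kJ


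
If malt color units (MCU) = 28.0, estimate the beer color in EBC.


SRM = 1.4922·MCU^0.6859;  EBC = SRM·1.97
SRM = 1.4922·28.0^0.6859 = 14.6701
EBC = 14.6701·1.97

28.9001 EBC


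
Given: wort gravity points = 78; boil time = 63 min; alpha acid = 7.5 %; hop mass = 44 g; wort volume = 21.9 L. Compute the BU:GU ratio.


U = 1.65·0.000125^(GP/1000)·(1−e^(−0.04t))/4.15;  IBU = (α/100)·m·U·1000/V;  BU:GU = IBU/GP
U = 1.65·0.000125^(78/1000)·(1−e^(−0.04·63))/4.15 = 0.1814
IBU = (7.5/100)·44·0.1814·1000/21.9 = 27.3297
BU:GU = 27.3297/78

0.3504


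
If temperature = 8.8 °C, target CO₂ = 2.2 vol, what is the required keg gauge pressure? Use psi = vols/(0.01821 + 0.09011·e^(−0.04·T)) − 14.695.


psi = 2.2/(0.01821 + 0.09011·e^(−0.04·8.8)) − 14.695

12.2715 psi


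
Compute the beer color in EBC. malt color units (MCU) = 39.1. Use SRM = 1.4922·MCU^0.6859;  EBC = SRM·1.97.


SRM = 1.4922·39.1^0.6859 = 18.4460
EBC = 18.4460·1.97

36.3385 EBC


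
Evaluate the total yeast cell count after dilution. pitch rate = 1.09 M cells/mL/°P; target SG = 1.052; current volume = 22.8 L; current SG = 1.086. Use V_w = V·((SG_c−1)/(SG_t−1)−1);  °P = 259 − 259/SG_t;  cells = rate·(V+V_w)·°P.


V_w = 22.8·((1.086−1)/(1.052−1)−1) = 14.9077
V_final = 22.8 + 14.9077 = 37.7077
°P = 259 − 259/1.052 = 12.8023
cells = 1.09·37.7077·12.8023

526.1915 billion cells


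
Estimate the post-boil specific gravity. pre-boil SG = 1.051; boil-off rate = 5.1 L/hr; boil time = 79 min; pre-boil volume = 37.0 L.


V_post = V_pre − rate·(t/60);  SG_post = 1 + (SG_pre−1)·V_pre/V_post
V_post = 37.0 − 5.1·(79/60) = 30.2850
SG_post = 1 + (1.051 − 1)·37.0/30.2850

1.0623


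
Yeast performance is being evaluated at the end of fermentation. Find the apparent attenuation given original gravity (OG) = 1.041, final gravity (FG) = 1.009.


AA = (OG − FG)/(OG − 1) · 100
AA = (1.041 − 1.009)/(1.041 − 1) · 100

78.0488 %


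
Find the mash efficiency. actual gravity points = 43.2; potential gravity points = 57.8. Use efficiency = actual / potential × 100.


efficiency = 43.2 / 57.8 × 100

74.7405 %


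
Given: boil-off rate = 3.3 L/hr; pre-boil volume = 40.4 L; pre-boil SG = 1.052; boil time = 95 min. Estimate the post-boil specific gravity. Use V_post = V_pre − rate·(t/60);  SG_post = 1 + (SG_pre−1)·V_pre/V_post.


V_post = 40.4 − 3.3·(95/60) = 35.1750
SG_post = 1 + (1.052 − 1)·40.4/35.1750

1.0597


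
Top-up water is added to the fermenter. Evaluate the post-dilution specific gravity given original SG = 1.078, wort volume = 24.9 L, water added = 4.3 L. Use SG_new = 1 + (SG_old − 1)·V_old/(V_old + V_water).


pts = (1.078 − 1)·1000·24.9/(24.9 + 4.3) = 66.5137
SG_new = 1 + 66.5137/1000

1.0665


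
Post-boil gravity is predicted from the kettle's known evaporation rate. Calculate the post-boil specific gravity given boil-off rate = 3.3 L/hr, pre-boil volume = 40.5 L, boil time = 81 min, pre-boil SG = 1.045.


V_post = V_pre − rate·(t/60);  SG_post = 1 + (SG_pre−1)·V_pre/V_post
V_post = 40.5 − 3.3·(81/60) = 36.0450
SG_post = 1 + (1.045 − 1)·40.5/36.0450

1.0506


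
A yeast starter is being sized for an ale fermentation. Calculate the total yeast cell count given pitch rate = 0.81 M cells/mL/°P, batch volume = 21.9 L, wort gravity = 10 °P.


cells (billions) = rate · V_L · °P
cells = 0.81 · 21.9 · 10

177.3900 billion cells


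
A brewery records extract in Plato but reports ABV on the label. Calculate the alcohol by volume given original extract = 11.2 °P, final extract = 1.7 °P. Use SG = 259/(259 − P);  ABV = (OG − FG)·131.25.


OG = 259/(259 − 11.2) = 1.0452
FG = 259/(259 − 1.7) = 1.0066
ABV = (1.0452 − 1.0066)·131.25

5.0650 % ABV


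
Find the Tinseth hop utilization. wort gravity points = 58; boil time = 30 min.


U = 1.65·0.000125^(GP/1000) · (1 − e^(−0.04·t))/4.15
bigness = 1.65·0.000125^(58/1000) = 0.9797
boil_factor = (1 − e^(−0.04·30))/4.15 = 0.1684
U = 0.9797 · 0.1684

0.1650


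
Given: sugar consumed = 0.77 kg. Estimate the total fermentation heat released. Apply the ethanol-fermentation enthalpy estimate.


Q = m_sugar · 590 kJ/kg
Q = 0.77 · 590

454.3000 kJ


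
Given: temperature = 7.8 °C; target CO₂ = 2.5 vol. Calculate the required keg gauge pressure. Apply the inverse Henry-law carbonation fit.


psi = vols/(0.01821 + 0.09011·e^(−0.04·T)) − 14.695
psi = 2.5/(0.01821 + 0.09011·e^(−0.04·7.8)) − 14.695

15.0072 psi


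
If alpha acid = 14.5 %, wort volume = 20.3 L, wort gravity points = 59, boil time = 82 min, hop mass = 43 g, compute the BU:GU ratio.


U = 1.65·0.000125^(GP/1000)·(1−e^(−0.04t))/4.15;  IBU = (α/100)·m·U·1000/V;  BU:GU = IBU/GP
U = 1.65·0.000125^(59/1000)·(1−e^(−0.04·82))/4.15 = 0.2252
IBU = (14.5/100)·43·0.2252·1000/20.3 = 69.1571
BU:GU = 69.1571/59

1.1722


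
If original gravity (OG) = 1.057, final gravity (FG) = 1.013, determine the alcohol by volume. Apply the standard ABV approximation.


ABV = (OG − FG) · 131.25
ABV = (1.057 − 1.013) · 131.25

5.7750 % ABV


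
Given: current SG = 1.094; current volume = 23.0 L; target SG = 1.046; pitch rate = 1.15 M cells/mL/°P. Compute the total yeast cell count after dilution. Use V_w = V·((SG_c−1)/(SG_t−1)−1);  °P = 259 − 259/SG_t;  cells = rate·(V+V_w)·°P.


V_w = 23.0·((1.094−1)/(1.046−1)−1) = 24.0000
V_final = 23.0 + 24.0000 = 47.0000
°P = 259 − 259/1.046 = 11.3901
cells = 1.15·47.0000·11.3901

615.6326 billion cells


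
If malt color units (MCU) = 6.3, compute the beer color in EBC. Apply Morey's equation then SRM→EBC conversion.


SRM = 1.4922·MCU^0.6859;  EBC = SRM·1.97
SRM = 1.4922·6.3^0.6859 = 5.2734
EBC = 5.2734·1.97

10.3887 EBC


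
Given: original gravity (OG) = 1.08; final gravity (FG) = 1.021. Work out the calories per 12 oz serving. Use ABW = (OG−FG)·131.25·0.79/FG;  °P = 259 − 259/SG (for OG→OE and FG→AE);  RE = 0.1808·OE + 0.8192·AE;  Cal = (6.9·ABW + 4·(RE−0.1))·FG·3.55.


ABW = (1.08 − 1.021)·131.25·0.79/1.021 = 5.9917
OE = 259 − 259/1.08 = 19.1852 °P
AE = 259 − 259/1.021 = 5.3271 °P
RE = 0.1808·19.1852 + 0.8192·5.3271 = 7.8327 °P
Cal = (6.9·5.9917 + 4·(7.8327−0.1))·1.021·3.55

261.9594 kcal


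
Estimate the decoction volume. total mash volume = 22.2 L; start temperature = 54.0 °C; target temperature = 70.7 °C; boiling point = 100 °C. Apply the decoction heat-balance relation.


V_dec = V_total·(T_target − T_start)/(T_boil − T_start)
V_dec = 22.2·(70.7 − 54.0)/(100 − 54.0)

8.0596 L


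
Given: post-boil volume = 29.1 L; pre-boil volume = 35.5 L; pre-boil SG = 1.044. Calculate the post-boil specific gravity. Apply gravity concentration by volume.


SG_post = 1 + (SG_pre − 1)·V_pre/V_post
pts_pre = (1.044 − 1)·1000 = 44.0000
pts_post = 44.0000·35.5/29.1 = 53.6770
SG_post = 1 + 53.6770/1000

1.0537


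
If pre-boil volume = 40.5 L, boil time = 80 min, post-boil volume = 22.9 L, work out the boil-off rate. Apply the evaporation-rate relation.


rate = (V_pre − V_post) / (t_min/60)
rate = (40.5 − 22.9) / (80/60)

13.2000 L/hr


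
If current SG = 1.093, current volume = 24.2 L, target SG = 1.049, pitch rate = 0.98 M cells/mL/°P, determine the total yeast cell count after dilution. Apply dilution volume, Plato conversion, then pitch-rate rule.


V_w = V·((SG_c−1)/(SG_t−1)−1);  °P = 259 − 259/SG_t;  cells = rate·(V+V_w)·°P
V_w = 24.2·((1.093−1)/(1.049−1)−1) = 21.7306
V_final = 24.2 + 21.7306 = 45.9306
°P = 259 − 259/1.049 = 12.0982
cells = 0.98·45.9306·12.0982

544.5637 billion cells


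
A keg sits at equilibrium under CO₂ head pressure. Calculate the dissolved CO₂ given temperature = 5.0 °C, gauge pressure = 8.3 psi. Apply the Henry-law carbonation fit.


vols = (P + 14.695)·(0.01821 + 0.09011·e^(−0.04·T))
vols = (8.3 + 14.695)·(0.01821 + 0.09011·e^(−0.04·5.0))

2.1152 volumes


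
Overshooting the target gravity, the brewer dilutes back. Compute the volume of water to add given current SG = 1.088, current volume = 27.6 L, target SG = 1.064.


V_water = V·((SG_curr − 1)/(SG_target − 1) − 1)
V_water = 27.6·((1.088 − 1)/(1.064 − 1) − 1)

10.3500 L


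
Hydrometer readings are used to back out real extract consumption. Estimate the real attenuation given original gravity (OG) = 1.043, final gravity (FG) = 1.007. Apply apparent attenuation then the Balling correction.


AA = (OG−FG)/(OG−1)·100;  RA = AA·0.8192
AA = (1.043 − 1.007)/(1.043 − 1)·100 = 83.7209
RA = 83.7209·0.8192

68.5842 %


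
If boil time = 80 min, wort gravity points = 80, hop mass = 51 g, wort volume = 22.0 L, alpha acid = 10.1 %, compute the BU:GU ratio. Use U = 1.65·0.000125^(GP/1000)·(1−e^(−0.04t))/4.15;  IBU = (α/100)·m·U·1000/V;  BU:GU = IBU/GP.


U = 1.65·0.000125^(80/1000)·(1−e^(−0.04·80))/4.15 = 0.1858
IBU = (10.1/100)·51·0.1858·1000/22.0 = 43.5095
BU:GU = 43.5095/80

0.5439


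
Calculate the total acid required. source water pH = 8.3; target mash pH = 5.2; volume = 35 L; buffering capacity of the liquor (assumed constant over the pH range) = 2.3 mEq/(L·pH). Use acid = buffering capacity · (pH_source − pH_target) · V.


acid = 2.3 · (8.3 − 5.2) · 35

249.5500 mEq


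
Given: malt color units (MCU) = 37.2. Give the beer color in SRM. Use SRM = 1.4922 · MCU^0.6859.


SRM = 1.4922 · 37.2^0.6859

17.8264 SRM


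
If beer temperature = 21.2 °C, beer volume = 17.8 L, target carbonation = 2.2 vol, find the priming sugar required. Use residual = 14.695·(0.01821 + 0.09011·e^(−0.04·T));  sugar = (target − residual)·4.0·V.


residual = 14.695·(0.01821 + 0.09011·e^(−0.04·21.2)) = 0.8347
sugar = (2.2 − 0.8347)·4.0·17.8

97.2095 g


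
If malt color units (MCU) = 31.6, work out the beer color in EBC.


SRM = 1.4922·MCU^0.6859;  EBC = SRM·1.97
SRM = 1.4922·31.6^0.6859 = 15.9390
EBC = 15.9390·1.97

31.3999 EBC


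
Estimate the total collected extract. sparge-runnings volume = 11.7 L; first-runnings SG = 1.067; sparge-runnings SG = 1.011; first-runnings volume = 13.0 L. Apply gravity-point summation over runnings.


total = Σ (SG_i − 1)·1000·V_i
first = (1.067 − 1)·1000·13.0 = 871.0000
sparge = (1.011 − 1)·1000·11.7 = 128.7000
total = 871.0000 + 128.7000

999.7000 gravity·L


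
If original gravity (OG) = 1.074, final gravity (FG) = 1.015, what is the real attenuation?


AA = (OG−FG)/(OG−1)·100;  RA = AA·0.8192
AA = (1.074 − 1.015)/(1.074 − 1)·100 = 79.7297
RA = 79.7297·0.8192

65.3146 %


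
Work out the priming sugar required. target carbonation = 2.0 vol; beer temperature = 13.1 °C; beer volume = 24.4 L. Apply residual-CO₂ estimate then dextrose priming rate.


residual = 14.695·(0.01821 + 0.09011·e^(−0.04·T));  sugar = (target − residual)·4.0·V
residual = 14.695·(0.01821 + 0.09011·e^(−0.04·13.1)) = 1.0517
sugar = (2.0 − 1.0517)·4.0·24.4

92.5543 g


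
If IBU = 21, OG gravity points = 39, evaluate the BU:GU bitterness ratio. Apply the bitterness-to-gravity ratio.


BU:GU = IBU / OG_points
BU:GU = 21 / 39

0.5385


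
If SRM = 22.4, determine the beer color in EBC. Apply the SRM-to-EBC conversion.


EBC = SRM · 1.97
EBC = 22.4 · 1.97

44.1280 EBC


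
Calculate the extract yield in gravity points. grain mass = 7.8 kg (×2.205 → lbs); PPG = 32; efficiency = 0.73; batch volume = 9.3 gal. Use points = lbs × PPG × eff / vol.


lbs = 7.8 × 2.205 = 17.1990
points = 17.1990 × 32 × 0.73 / 9.3

43.2009 points


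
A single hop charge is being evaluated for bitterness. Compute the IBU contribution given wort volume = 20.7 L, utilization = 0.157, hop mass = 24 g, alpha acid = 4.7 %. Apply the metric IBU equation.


IBU = (α/100)·mass·U·1000 / V
IBU = (4.7/100)·24·0.157·1000 / 20.7

8.5554 IBU


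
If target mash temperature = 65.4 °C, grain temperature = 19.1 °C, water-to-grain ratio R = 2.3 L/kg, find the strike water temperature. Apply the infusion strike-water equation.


T_strike = (0.41/R)·(T_mash − T_grain) + T_mash
T_strike = (0.41/2.3)·(65.4 − 19.1) + 65.4

73.6535 °C
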